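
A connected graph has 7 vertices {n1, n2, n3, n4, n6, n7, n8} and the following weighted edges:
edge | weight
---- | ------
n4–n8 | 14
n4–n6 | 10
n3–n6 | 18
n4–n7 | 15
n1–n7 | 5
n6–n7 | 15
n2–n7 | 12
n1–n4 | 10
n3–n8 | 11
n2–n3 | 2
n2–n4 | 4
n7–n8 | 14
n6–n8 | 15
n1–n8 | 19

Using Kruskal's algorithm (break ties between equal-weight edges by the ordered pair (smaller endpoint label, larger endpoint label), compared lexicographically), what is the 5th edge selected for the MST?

n4-n6

Kruskal's algorithm — process edges by increasing weight (ties by edge label):
n2–n3 (2): add — endpoints in different components.
n2–n4 (4): add — endpoints in different components.
n1–n7 (5): add — endpoints in different components.
n1–n4 (10): add — endpoints in different components.
n4–n6 (10): add — endpoints in different components.
n3–n8 (11): add — endpoints in different components.
The 5th edge added is n4–n6.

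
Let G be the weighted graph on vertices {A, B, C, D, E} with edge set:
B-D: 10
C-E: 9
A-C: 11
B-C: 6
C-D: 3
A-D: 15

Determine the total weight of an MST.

29

Sort edges by weight, then run Kruskal:
C-D (3): add. Components now {A} {B} {C,D} {E}
B-C (6): add. Components now {A} {B,C,D} {E}
C-E (9): add. Components now {A} {B,C,D,E}
B-D (10): skip — B and D already connected.
A-C (11): add. Components now {A,B,C,D,E}
MST edges: C-D, B-C, C-E, A-C; total weight 3+6+9+11 = 29.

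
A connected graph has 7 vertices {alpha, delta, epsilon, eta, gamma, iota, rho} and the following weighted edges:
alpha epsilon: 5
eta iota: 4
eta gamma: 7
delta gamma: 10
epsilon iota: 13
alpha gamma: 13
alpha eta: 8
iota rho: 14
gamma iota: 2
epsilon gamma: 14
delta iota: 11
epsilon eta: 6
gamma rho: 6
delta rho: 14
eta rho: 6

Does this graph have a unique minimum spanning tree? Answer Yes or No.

No

Kruskal: consider edges lightest-first.
gamma iota (2): add — endpoints in different components.
eta iota (4): add — endpoints in different components.
alpha epsilon (5): add — endpoints in different components.
epsilon eta (6): add — endpoints in different components.
eta rho (6): add — endpoints in different components.
gamma rho (6): skip — gamma and rho already connected.
eta gamma (7): skip — eta and gamma already connected.
alpha eta (8): skip — alpha and eta already connected.
delta gamma (10): add — endpoints in different components.
Non-tree edge gamma rho has weight 6, equal to the heaviest edge on its tree cycle — swapping gives another MST of the same weight. Not unique.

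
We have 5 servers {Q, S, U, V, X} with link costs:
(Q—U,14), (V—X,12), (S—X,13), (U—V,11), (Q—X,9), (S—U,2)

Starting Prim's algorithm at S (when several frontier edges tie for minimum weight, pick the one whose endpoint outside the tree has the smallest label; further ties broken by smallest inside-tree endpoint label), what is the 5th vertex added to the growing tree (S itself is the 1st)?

Q

Grow the tree from S using Prim:
Step 1: frontier [S—U 2, S—X 13] → take S—U (2); add U.
Step 2: frontier [S—X 13, U—V 11, Q—U 14] → take U—V (11); add V.
Step 3: frontier [S—X 13, Q—U 14, V—X 12] → take V—X (12); add X.
Step 4: frontier [Q—U 14, Q—X 9] → take Q—X (9); add Q.
Vertex order: S, U, V, X, Q. The 5th vertex is Q.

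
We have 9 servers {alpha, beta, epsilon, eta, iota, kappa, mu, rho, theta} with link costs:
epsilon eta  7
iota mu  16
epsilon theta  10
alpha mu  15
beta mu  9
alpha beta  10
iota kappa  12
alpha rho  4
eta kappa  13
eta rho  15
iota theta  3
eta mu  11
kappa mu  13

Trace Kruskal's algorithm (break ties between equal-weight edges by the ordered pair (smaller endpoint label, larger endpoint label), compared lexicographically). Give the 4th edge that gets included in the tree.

beta-mu

Sort edges by weight, then run Kruskal:
iota theta (3): add — endpoints in different components.
alpha rho (4): add — endpoints in different components.
epsilon eta (7): add — endpoints in different components.
beta mu (9): add — endpoints in different components.
alpha beta (10): add — endpoints in different components.
epsilon theta (10): add — endpoints in different components.
eta mu (11): add — endpoints in different components.
iota kappa (12): add — endpoints in different components.
The 4th edge added is beta mu.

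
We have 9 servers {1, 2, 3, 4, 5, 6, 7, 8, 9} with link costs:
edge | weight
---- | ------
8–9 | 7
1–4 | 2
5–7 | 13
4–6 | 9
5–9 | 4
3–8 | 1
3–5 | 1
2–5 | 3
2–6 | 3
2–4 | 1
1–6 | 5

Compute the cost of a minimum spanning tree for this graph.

Prim, starting at 3.
Step 1: cheapest edge leaving the tree is 3–5 (1); add 5.
Step 2: cheapest edge leaving the tree is 3–8 (1); add 8.
Step 3: cheapest edge leaving the tree is 2–5 (3); add 2.
Step 4: cheapest edge leaving the tree is 2–4 (1); add 4.
Step 5: cheapest edge leaving the tree is 1–4 (2); add 1.
Step 6: cheapest edge leaving the tree is 2–6 (3); add 6.
Step 7: cheapest edge leaving the tree is 5–9 (4); add 9.
Step 8: cheapest edge leaving the tree is 5–7 (13); add 7.
MST edges: 3–5, 3–8, 2–5, 2–4, 1–4, 2–6, 5–9, 5–7; total weight 1+1+3+1+2+3+4+13 = 28.

28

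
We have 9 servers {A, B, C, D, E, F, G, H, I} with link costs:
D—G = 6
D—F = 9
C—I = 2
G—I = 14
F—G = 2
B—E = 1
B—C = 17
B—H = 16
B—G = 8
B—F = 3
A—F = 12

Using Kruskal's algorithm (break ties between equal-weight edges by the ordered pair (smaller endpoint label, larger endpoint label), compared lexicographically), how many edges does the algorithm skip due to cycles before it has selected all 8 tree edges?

Sort edges by weight, then run Kruskal:
B—E (1): add — endpoints in different components.
C—I (2): add — endpoints in different components.
F—G (2): add — endpoints in different components.
B—F (3): add — endpoints in different components.
D—G (6): add — endpoints in different components.
B—G (8): skip — B and G already connected.
D—F (9): skip — D and F already connected.
A—F (12): add — endpoints in different components.
G—I (14): add — endpoints in different components.
B—H (16): add — endpoints in different components.
Edges rejected before the tree was complete: 2.

2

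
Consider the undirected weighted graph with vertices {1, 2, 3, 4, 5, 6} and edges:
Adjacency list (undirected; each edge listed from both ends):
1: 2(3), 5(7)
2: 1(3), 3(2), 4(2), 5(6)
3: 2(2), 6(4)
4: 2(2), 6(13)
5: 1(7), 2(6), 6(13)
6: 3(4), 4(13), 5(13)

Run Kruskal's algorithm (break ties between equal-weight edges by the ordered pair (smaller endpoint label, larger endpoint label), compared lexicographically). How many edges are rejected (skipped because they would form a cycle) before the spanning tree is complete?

0

Kruskal's algorithm — process edges by increasing weight (ties by edge label):
2–3 (2): add. Components now {1} {2,3} {4} {5} {6}
2–4 (2): add. Components now {1} {2,3,4} {5} {6}
1–2 (3): add. Components now {1,2,3,4} {5} {6}
3–6 (4): add. Components now {1,2,3,4,6} {5}
2–5 (6): add. Components now {1,2,3,4,5,6}
Edges rejected before the tree was complete: 0.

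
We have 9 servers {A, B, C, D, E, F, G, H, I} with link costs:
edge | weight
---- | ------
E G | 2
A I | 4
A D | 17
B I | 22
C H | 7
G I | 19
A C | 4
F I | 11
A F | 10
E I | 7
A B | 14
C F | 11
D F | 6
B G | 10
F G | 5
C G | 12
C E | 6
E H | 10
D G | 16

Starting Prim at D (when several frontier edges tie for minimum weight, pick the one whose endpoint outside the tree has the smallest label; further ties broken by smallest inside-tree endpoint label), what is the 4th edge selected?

C-E

Prim, starting at D.
Step 1: cheapest edge leaving the tree is D F (6); add F.
Step 2: cheapest edge leaving the tree is F G (5); add G.
Step 3: cheapest edge leaving the tree is E G (2); add E.
Step 4: cheapest edge leaving the tree is C E (6); add C.
Step 5: cheapest edge leaving the tree is A C (4); add A.
Step 6: cheapest edge leaving the tree is A I (4); add I.
Step 7: cheapest edge leaving the tree is C H (7); add H.
Step 8: cheapest edge leaving the tree is B G (10); add B.
The 4th edge added is C E.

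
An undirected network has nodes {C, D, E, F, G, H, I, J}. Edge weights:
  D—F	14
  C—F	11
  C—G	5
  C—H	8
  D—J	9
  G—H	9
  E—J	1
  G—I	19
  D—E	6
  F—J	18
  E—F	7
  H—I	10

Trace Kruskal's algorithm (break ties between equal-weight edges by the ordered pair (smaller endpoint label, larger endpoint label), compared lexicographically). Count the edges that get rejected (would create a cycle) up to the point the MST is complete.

2

Kruskal: consider edges lightest-first.
E—J (1): add — endpoints in different components.
C—G (5): add — endpoints in different components.
D—E (6): add — endpoints in different components.
E—F (7): add — endpoints in different components.
C—H (8): add — endpoints in different components.
D—J (9): skip — D and J already connected.
G—H (9): skip — G and H already connected.
H—I (10): add — endpoints in different components.
C—F (11): add — endpoints in different components.
Edges rejected before the tree was complete: 2.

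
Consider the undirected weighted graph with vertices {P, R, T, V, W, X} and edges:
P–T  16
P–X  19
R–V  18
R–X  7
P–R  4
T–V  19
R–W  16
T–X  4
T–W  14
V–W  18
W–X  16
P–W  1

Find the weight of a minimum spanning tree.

34

Kruskal: consider edges lightest-first.
P–W (1): add. Components now {P,W} {V} {X} {T} {R}
P–R (4): add. Components now {P,R,W} {V} {X} {T}
T–X (4): add. Components now {P,R,W} {V} {T,X}
R–X (7): add. Components now {P,R,T,W,X} {V}
T–W (14): skip — W and T already connected.
P–T (16): skip — P and T already connected.
R–W (16): skip — W and R already connected.
W–X (16): skip — W and X already connected.
R–V (18): add. Components now {P,R,T,V,W,X}
MST edges: P–W, P–R, T–X, R–X, R–V; total weight 1+4+4+7+18 = 34.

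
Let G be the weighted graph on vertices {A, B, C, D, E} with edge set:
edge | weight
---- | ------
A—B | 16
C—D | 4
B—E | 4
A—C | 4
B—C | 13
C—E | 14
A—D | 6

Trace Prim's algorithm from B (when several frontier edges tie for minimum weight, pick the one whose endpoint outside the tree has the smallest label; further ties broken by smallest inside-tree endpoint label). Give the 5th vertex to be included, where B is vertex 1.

D

Grow the tree from B using Prim:
Step 1: frontier [B—E 4, B—C 13, A—B 16] → take B—E (4); add E.
Step 2: frontier [B—C 13, A—B 16, C—E 14] → take B—C (13); add C.
Step 3: frontier [A—B 16, A—C 4, C—D 4] → take A—C (4); add A.
Step 4: frontier [A—D 6, C—D 4] → take C—D (4); add D.
Vertex order: B, E, C, A, D. The 5th vertex is D.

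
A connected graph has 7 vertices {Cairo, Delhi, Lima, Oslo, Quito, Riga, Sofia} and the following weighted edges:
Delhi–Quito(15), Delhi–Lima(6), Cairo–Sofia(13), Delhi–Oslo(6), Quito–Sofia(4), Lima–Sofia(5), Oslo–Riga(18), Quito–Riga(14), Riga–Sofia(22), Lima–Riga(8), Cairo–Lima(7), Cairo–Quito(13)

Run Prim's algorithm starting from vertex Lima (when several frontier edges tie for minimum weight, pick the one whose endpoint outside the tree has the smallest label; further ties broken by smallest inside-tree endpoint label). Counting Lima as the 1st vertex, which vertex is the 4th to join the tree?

Delhi

Prim, starting at Lima.
Step 1: cheapest edge leaving the tree is Lima–Sofia (5); add Sofia.
Step 2: cheapest edge leaving the tree is Quito–Sofia (4); add Quito.
Step 3: cheapest edge leaving the tree is Delhi–Lima (6); add Delhi.
Step 4: cheapest edge leaving the tree is Delhi–Oslo (6); add Oslo.
Step 5: cheapest edge leaving the tree is Cairo–Lima (7); add Cairo.
Step 6: cheapest edge leaving the tree is Lima–Riga (8); add Riga.
Vertex order: Lima, Sofia, Quito, Delhi, Oslo, Cairo, Riga. The 4th vertex is Delhi.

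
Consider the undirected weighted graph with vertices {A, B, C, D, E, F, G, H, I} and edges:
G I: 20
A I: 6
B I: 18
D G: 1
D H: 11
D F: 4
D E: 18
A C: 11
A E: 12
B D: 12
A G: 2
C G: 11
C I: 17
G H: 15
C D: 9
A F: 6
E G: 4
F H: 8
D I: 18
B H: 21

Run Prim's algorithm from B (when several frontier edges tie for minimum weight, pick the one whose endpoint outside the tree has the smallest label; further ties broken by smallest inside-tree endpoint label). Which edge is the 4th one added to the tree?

E-G

Prim, starting at B.
Step 1: cheapest edge leaving the tree is B D (12); add D.
Step 2: cheapest edge leaving the tree is D G (1); add G.
Step 3: cheapest edge leaving the tree is A G (2); add A.
Step 4: cheapest edge leaving the tree is E G (4); add E.
Step 5: cheapest edge leaving the tree is D F (4); add F.
Step 6: cheapest edge leaving the tree is A I (6); add I.
Step 7: cheapest edge leaving the tree is F H (8); add H.
Step 8: cheapest edge leaving the tree is C D (9); add C.
The 4th edge added is E G.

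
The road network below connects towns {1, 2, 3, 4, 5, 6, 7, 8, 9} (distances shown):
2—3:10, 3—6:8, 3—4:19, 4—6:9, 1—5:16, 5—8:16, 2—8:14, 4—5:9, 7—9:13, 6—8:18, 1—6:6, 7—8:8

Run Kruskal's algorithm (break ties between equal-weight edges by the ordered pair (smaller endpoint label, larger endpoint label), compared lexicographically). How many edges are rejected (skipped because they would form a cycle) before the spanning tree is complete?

0

Kruskal: consider edges lightest-first.
1—6 (6): add — endpoints in different components.
3—6 (8): add — endpoints in different components.
7—8 (8): add — endpoints in different components.
4—5 (9): add — endpoints in different components.
4—6 (9): add — endpoints in different components.
2—3 (10): add — endpoints in different components.
7—9 (13): add — endpoints in different components.
2—8 (14): add — endpoints in different components.
Edges rejected before the tree was complete: 0.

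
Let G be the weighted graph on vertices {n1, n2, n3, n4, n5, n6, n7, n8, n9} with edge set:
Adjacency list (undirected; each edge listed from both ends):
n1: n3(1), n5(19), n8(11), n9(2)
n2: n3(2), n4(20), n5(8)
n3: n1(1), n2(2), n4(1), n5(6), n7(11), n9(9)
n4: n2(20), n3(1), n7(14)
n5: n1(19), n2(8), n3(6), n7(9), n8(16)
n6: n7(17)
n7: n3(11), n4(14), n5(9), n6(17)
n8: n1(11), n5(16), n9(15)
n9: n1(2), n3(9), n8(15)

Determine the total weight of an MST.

49

Grow the tree from n2 using Prim:
Step 1: cheapest edge leaving the tree is n2 n3 (2); add n3.
Step 2: cheapest edge leaving the tree is n1 n3 (1); add n1.
Step 3: cheapest edge leaving the tree is n3 n4 (1); add n4.
Step 4: cheapest edge leaving the tree is n1 n9 (2); add n9.
Step 5: cheapest edge leaving the tree is n3 n5 (6); add n5.
Step 6: cheapest edge leaving the tree is n5 n7 (9); add n7.
Step 7: cheapest edge leaving the tree is n1 n8 (11); add n8.
Step 8: cheapest edge leaving the tree is n6 n7 (17); add n6.
MST edges: n2 n3, n1 n3, n3 n4, n1 n9, n3 n5, n5 n7, n1 n8, n6 n7; total weight 2+1+1+2+6+9+11+17 = 49.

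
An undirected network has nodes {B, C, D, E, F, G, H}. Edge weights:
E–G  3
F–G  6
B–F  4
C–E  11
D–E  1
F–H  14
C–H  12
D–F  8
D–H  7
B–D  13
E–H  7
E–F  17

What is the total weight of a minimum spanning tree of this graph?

Grow the tree from C using Prim:
Step 1: frontier [C–E 11, C–H 12] → take C–E (11); add E.
Step 2: frontier [C–H 12, D–E 1, E–G 3, E–H 7, E–F 17] → take D–E (1); add D.
Step 3: frontier [C–H 12, D–H 7, D–F 8, B–D 13, E–G 3, E–H 7, E–F 17] → take E–G (3); add G.
Step 4: frontier [C–H 12, D–H 7, D–F 8, B–D 13, E–H 7, E–F 17, F–G 6] → take F–G (6); add F.
Step 5: frontier [C–H 12, D–H 7, B–D 13, E–H 7, B–F 4, F–H 14] → take B–F (4); add B.
Step 6: frontier [C–H 12, D–H 7, E–H 7, F–H 14] → take D–H (7); add H.
MST edges: C–E, D–E, E–G, F–G, B–F, D–H; total weight 11+1+3+6+4+7 = 32.

32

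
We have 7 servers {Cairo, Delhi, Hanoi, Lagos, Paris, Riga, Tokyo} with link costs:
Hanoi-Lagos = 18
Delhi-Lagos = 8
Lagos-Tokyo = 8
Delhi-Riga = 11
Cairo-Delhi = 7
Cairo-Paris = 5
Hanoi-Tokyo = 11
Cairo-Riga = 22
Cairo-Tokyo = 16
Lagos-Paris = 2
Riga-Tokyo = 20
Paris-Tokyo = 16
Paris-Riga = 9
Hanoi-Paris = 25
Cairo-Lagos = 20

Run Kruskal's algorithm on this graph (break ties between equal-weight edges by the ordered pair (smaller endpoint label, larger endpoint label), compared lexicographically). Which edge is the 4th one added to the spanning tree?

Kruskal's algorithm — process edges by increasing weight (ties by edge label):
Lagos-Paris (2): add. Components now {Lagos,Paris} {Hanoi} {Riga} {Cairo} {Delhi} {Tokyo}
Cairo-Paris (5): add. Components now {Cairo,Lagos,Paris} {Hanoi} {Riga} {Delhi} {Tokyo}
Cairo-Delhi (7): add. Components now {Cairo,Delhi,Lagos,Paris} {Hanoi} {Riga} {Tokyo}
Delhi-Lagos (8): skip — Lagos and Delhi already connected.
Lagos-Tokyo (8): add. Components now {Cairo,Delhi,Lagos,Paris,Tokyo} {Hanoi} {Riga}
Paris-Riga (9): add. Components now {Cairo,Delhi,Lagos,Paris,Riga,Tokyo} {Hanoi}
Delhi-Riga (11): skip — Riga and Delhi already connected.
Hanoi-Tokyo (11): add. Components now {Cairo,Delhi,Hanoi,Lagos,Paris,Riga,Tokyo}
The 4th edge added is Lagos-Tokyo.

Lagos-Tokyo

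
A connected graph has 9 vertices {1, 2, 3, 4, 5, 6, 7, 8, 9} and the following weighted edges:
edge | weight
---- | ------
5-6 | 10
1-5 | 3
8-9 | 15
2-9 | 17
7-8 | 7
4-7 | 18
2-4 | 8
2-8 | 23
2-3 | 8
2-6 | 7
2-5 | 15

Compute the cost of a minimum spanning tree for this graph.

75

Prim's algorithm from 1:
Step 1: frontier [1-5 3] → take 1-5 (3); add 5.
Step 2: frontier [5-6 10, 2-5 15] → take 5-6 (10); add 6.
Step 3: frontier [2-5 15, 2-6 7] → take 2-6 (7); add 2.
Step 4: frontier [2-3 8, 2-4 8, 2-9 17, 2-8 23] → take 2-3 (8); add 3.
Step 5: frontier [2-4 8, 2-9 17, 2-8 23] → take 2-4 (8); add 4.
Step 6: frontier [2-9 17, 2-8 23, 4-7 18] → take 2-9 (17); add 9.
Step 7: frontier [2-8 23, 4-7 18, 8-9 15] → take 8-9 (15); add 8.
Step 8: frontier [4-7 18, 7-8 7] → take 7-8 (7); add 7.
MST edges: 1-5, 5-6, 2-6, 2-3, 2-4, 2-9, 8-9, 7-8; total weight 3+10+7+8+8+17+15+7 = 75.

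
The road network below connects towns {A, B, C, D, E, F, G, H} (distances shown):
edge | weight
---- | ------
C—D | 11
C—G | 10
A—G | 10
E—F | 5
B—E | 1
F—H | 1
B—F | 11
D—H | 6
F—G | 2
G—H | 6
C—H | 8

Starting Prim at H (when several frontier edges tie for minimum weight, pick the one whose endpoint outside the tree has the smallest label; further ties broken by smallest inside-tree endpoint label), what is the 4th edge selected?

B-E

Prim, starting at H.
Step 1: cheapest edge leaving the tree is F—H (1); add F.
Step 2: cheapest edge leaving the tree is F—G (2); add G.
Step 3: cheapest edge leaving the tree is E—F (5); add E.
Step 4: cheapest edge leaving the tree is B—E (1); add B.
Step 5: cheapest edge leaving the tree is D—H (6); add D.
Step 6: cheapest edge leaving the tree is C—H (8); add C.
Step 7: cheapest edge leaving the tree is A—G (10); add A.
The 4th edge added is B—E.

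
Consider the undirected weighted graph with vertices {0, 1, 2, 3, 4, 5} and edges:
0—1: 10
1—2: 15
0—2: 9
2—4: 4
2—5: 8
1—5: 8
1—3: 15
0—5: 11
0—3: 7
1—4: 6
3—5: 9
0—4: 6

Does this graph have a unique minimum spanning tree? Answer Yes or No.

No

Kruskal's algorithm — process edges by increasing weight (ties by edge label):
2—4 (4): add — endpoints in different components.
0—4 (6): add — endpoints in different components.
1—4 (6): add — endpoints in different components.
0—3 (7): add — endpoints in different components.
1—5 (8): add — endpoints in different components.
Non-tree edge 2—5 has weight 8, equal to the heaviest edge on its tree cycle — swapping gives another MST of the same weight. Not unique.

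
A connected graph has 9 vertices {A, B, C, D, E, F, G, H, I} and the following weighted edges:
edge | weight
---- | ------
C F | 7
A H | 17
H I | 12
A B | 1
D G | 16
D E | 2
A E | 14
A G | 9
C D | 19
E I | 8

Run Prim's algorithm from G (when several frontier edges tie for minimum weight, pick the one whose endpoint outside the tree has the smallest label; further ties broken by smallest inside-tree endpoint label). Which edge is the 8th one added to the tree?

C-F

Grow the tree from G using Prim:
Step 1: cheapest edge leaving the tree is A G (9); add A.
Step 2: cheapest edge leaving the tree is A B (1); add B.
Step 3: cheapest edge leaving the tree is A E (14); add E.
Step 4: cheapest edge leaving the tree is D E (2); add D.
Step 5: cheapest edge leaving the tree is E I (8); add I.
Step 6: cheapest edge leaving the tree is H I (12); add H.
Step 7: cheapest edge leaving the tree is C D (19); add C.
Step 8: cheapest edge leaving the tree is C F (7); add F.
The 8th edge added is C F.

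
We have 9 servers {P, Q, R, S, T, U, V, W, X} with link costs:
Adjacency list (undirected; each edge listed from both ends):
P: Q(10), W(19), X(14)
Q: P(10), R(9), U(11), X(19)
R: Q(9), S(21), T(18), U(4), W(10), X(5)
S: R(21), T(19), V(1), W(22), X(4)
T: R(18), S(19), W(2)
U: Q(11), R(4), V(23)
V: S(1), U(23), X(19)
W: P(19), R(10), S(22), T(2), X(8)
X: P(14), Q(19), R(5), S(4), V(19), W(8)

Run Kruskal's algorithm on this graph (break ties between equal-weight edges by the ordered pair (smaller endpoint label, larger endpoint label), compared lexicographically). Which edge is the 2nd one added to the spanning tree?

Kruskal's algorithm — process edges by increasing weight (ties by edge label):
S–V (1): add — endpoints in different components.
T–W (2): add — endpoints in different components.
R–U (4): add — endpoints in different components.
S–X (4): add — endpoints in different components.
R–X (5): add — endpoints in different components.
W–X (8): add — endpoints in different components.
Q–R (9): add — endpoints in different components.
P–Q (10): add — endpoints in different components.
The 2nd edge added is T–W.

T-W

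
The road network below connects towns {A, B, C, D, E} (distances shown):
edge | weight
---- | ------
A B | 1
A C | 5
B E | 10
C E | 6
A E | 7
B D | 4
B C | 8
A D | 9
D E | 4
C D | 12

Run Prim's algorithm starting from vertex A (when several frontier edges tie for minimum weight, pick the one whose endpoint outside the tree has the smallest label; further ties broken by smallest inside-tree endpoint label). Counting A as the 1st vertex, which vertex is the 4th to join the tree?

E

Prim, starting at A.
Step 1: cheapest edge leaving the tree is A B (1); add B.
Step 2: cheapest edge leaving the tree is B D (4); add D.
Step 3: cheapest edge leaving the tree is D E (4); add E.
Step 4: cheapest edge leaving the tree is A C (5); add C.
Vertex order: A, B, D, E, C. The 4th vertex is E.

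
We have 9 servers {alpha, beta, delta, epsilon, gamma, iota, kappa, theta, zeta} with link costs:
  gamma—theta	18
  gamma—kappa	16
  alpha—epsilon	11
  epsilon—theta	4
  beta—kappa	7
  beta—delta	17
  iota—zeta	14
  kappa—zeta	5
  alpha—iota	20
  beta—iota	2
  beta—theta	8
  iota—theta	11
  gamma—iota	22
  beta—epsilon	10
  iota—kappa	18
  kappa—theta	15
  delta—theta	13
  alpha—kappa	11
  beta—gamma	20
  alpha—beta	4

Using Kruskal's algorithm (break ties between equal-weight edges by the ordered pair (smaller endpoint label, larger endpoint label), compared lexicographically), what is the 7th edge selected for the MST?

delta-theta

Kruskal: consider edges lightest-first.
beta—iota (2): add — endpoints in different components.
alpha—beta (4): add — endpoints in different components.
epsilon—theta (4): add — endpoints in different components.
kappa—zeta (5): add — endpoints in different components.
beta—kappa (7): add — endpoints in different components.
beta—theta (8): add — endpoints in different components.
beta—epsilon (10): skip — epsilon and beta already connected.
alpha—epsilon (11): skip — alpha and epsilon already connected.
alpha—kappa (11): skip — alpha and kappa already connected.
iota—theta (11): skip — theta and iota already connected.
delta—theta (13): add — endpoints in different components.
iota—zeta (14): skip — zeta and iota already connected.
kappa—theta (15): skip — theta and kappa already connected.
gamma—kappa (16): add — endpoints in different components.
The 7th edge added is delta—theta.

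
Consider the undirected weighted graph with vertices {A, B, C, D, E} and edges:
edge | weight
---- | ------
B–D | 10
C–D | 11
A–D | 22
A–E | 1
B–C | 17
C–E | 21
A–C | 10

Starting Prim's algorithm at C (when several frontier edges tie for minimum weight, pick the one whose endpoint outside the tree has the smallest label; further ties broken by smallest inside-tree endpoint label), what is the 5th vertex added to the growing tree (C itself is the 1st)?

B

Prim, starting at C.
Step 1: frontier [A–C 10, C–D 11, B–C 17, C–E 21] → take A–C (10); add A.
Step 2: frontier [A–E 1, A–D 22, C–D 11, B–C 17, C–E 21] → take A–E (1); add E.
Step 3: frontier [A–D 22, C–D 11, B–C 17] → take C–D (11); add D.
Step 4: frontier [B–C 17, B–D 10] → take B–D (10); add B.
Vertex order: C, A, E, D, B. The 5th vertex is B.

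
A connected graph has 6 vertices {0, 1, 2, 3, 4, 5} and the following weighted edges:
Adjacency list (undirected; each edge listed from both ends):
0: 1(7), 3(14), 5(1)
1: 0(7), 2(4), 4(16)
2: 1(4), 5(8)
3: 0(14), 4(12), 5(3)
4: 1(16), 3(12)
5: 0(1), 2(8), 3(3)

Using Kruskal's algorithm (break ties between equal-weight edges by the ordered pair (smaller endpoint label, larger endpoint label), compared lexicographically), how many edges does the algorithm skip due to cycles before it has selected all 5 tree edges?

Sort edges by weight, then run Kruskal:
0-5 (1): add. Components now {0,5} {1} {2} {3} {4}
3-5 (3): add. Components now {0,3,5} {1} {2} {4}
1-2 (4): add. Components now {0,3,5} {1,2} {4}
0-1 (7): add. Components now {0,1,2,3,5} {4}
2-5 (8): skip — 2 and 5 already connected.
3-4 (12): add. Components now {0,1,2,3,4,5}
Edges rejected before the tree was complete: 1.

1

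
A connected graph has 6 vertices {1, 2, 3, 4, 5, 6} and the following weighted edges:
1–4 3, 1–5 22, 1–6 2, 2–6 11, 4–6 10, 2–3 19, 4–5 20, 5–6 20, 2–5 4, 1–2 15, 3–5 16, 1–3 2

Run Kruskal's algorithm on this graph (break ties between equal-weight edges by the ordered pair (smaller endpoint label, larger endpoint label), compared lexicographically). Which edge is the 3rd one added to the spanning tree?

1-4

Sort edges by weight, then run Kruskal:
1–3 (2): add — endpoints in different components.
1–6 (2): add — endpoints in different components.
1–4 (3): add — endpoints in different components.
2–5 (4): add — endpoints in different components.
4–6 (10): skip — 4 and 6 already connected.
2–6 (11): add — endpoints in different components.
The 3rd edge added is 1–4.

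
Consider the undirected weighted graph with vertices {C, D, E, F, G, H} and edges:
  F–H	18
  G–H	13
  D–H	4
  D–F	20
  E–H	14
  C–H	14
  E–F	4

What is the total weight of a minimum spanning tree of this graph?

Kruskal's algorithm — process edges by increasing weight (ties by edge label):
D–H (4): add. Components now {C} {D,H} {E} {F} {G}
E–F (4): add. Components now {C} {D,H} {E,F} {G}
G–H (13): add. Components now {C} {D,G,H} {E,F}
C–H (14): add. Components now {C,D,G,H} {E,F}
E–H (14): add. Components now {C,D,E,F,G,H}
MST edges: D–H, E–F, G–H, C–H, E–H; total weight 4+4+13+14+14 = 49.

49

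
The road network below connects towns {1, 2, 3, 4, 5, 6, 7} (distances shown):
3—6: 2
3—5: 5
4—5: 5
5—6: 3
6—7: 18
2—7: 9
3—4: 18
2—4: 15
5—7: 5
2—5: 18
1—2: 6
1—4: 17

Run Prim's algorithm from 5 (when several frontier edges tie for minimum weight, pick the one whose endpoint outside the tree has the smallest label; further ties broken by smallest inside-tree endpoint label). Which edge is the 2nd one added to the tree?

3-6

Prim's algorithm from 5:
Step 1: cheapest edge leaving the tree is 5—6 (3); add 6.
Step 2: cheapest edge leaving the tree is 3—6 (2); add 3.
Step 3: cheapest edge leaving the tree is 4—5 (5); add 4.
Step 4: cheapest edge leaving the tree is 5—7 (5); add 7.
Step 5: cheapest edge leaving the tree is 2—7 (9); add 2.
Step 6: cheapest edge leaving the tree is 1—2 (6); add 1.
The 2nd edge added is 3—6.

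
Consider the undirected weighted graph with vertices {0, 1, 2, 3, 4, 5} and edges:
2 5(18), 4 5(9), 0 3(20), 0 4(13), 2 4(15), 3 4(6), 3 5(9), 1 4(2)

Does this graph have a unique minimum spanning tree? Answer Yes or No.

No

Sort edges by weight, then run Kruskal:
1 4 (2): add — endpoints in different components.
3 4 (6): add — endpoints in different components.
3 5 (9): add — endpoints in different components.
4 5 (9): skip — 4 and 5 already connected.
0 4 (13): add — endpoints in different components.
2 4 (15): add — endpoints in different components.
Non-tree edge 4 5 has weight 9, equal to the heaviest edge on its tree cycle — swapping gives another MST of the same weight. Not unique.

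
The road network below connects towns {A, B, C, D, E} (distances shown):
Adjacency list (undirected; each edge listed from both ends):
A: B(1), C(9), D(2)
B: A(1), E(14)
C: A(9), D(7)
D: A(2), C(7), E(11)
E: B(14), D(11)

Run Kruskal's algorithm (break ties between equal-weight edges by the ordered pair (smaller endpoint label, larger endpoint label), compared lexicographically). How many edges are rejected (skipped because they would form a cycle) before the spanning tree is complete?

1

Kruskal: consider edges lightest-first.
A B (1): add. Components now {A,B} {C} {D} {E}
A D (2): add. Components now {A,B,D} {C} {E}
C D (7): add. Components now {A,B,C,D} {E}
A C (9): skip — A and C already connected.
D E (11): add. Components now {A,B,C,D,E}
Edges rejected before the tree was complete: 1.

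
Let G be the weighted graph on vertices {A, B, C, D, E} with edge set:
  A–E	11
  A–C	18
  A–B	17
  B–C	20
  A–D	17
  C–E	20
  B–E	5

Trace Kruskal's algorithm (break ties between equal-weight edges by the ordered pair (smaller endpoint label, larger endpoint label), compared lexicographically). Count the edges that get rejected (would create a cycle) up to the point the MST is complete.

1

Kruskal's algorithm — process edges by increasing weight (ties by edge label):
B–E (5): add — endpoints in different components.
A–E (11): add — endpoints in different components.
A–B (17): skip — A and B already connected.
A–D (17): add — endpoints in different components.
A–C (18): add — endpoints in different components.
Edges rejected before the tree was complete: 1.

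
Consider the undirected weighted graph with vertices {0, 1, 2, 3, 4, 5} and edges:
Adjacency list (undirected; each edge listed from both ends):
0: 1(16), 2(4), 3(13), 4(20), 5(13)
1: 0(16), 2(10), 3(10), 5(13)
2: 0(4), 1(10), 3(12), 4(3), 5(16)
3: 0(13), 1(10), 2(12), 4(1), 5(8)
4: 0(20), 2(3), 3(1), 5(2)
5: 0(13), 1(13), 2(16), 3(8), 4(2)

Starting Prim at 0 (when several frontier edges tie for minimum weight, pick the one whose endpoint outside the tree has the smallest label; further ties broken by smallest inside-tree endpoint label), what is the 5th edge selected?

1-2

Prim, starting at 0.
Step 1: cheapest edge leaving the tree is 0 2 (4); add 2.
Step 2: cheapest edge leaving the tree is 2 4 (3); add 4.
Step 3: cheapest edge leaving the tree is 3 4 (1); add 3.
Step 4: cheapest edge leaving the tree is 4 5 (2); add 5.
Step 5: cheapest edge leaving the tree is 1 2 (10); add 1.
The 5th edge added is 1 2.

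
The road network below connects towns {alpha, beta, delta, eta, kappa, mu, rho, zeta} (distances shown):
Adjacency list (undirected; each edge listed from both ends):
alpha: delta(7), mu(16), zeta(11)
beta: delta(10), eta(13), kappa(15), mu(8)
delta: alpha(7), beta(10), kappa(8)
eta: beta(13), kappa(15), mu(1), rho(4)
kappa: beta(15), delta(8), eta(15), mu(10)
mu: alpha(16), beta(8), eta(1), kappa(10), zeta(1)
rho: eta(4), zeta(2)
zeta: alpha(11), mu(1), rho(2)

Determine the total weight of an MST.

37

Sort edges by weight, then run Kruskal:
eta–mu (1): add — endpoints in different components.
mu–zeta (1): add — endpoints in different components.
rho–zeta (2): add — endpoints in different components.
eta–rho (4): skip — rho and eta already connected.
alpha–delta (7): add — endpoints in different components.
beta–mu (8): add — endpoints in different components.
delta–kappa (8): add — endpoints in different components.
beta–delta (10): add — endpoints in different components.
MST edges: eta–mu, mu–zeta, rho–zeta, alpha–delta, beta–mu, delta–kappa, beta–delta; total weight 1+1+2+7+8+8+10 = 37.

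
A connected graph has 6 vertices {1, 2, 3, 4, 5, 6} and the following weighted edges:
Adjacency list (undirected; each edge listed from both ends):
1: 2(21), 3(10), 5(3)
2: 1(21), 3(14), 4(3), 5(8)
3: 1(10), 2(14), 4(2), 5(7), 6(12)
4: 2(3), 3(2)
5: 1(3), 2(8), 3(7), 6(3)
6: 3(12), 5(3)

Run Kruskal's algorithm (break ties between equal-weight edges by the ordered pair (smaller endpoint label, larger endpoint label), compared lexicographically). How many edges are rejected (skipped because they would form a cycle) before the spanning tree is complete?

0

Kruskal: consider edges lightest-first.
3-4 (2): add — endpoints in different components.
1-5 (3): add — endpoints in different components.
2-4 (3): add — endpoints in different components.
5-6 (3): add — endpoints in different components.
3-5 (7): add — endpoints in different components.
Edges rejected before the tree was complete: 0.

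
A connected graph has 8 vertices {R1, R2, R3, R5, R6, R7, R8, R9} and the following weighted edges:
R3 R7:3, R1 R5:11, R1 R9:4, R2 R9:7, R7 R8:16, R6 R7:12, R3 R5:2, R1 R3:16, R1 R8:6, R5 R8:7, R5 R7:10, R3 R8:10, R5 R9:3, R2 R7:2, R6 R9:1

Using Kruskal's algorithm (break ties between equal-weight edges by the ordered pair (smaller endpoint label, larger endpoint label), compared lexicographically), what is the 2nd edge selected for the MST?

R2-R7

Kruskal: consider edges lightest-first.
R6 R9 (1): add — endpoints in different components.
R2 R7 (2): add — endpoints in different components.
R3 R5 (2): add — endpoints in different components.
R3 R7 (3): add — endpoints in different components.
R5 R9 (3): add — endpoints in different components.
R1 R9 (4): add — endpoints in different components.
R1 R8 (6): add — endpoints in different components.
The 2nd edge added is R2 R7.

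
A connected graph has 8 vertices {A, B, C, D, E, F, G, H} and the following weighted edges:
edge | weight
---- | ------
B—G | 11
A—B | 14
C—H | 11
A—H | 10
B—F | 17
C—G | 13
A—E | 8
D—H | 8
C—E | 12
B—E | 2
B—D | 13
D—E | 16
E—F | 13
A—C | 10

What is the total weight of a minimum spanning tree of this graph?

Grow the tree from E using Prim:
Step 1: frontier [B—E 2, A—E 8, C—E 12, E—F 13, D—E 16] → take B—E (2); add B.
Step 2: frontier [B—G 11, B—D 13, A—B 14, B—F 17, A—E 8, C—E 12, E—F 13, D—E 16] → take A—E (8); add A.
Step 3: frontier [A—C 10, A—H 10, B—G 11, B—D 13, B—F 17, C—E 12, E—F 13, D—E 16] → take A—C (10); add C.
Step 4: frontier [A—H 10, B—G 11, B—D 13, B—F 17, C—H 11, C—G 13, E—F 13, D—E 16] → take A—H (10); add H.
Step 5: frontier [B—G 11, B—D 13, B—F 17, C—G 13, E—F 13, D—E 16, D—H 8] → take D—H (8); add D.
Step 6: frontier [B—G 11, B—F 17, C—G 13, E—F 13] → take B—G (11); add G.
Step 7: frontier [B—F 17, E—F 13] → take E—F (13); add F.
MST edges: B—E, A—E, A—C, A—H, D—H, B—G, E—F; total weight 2+8+10+10+8+11+13 = 62.

62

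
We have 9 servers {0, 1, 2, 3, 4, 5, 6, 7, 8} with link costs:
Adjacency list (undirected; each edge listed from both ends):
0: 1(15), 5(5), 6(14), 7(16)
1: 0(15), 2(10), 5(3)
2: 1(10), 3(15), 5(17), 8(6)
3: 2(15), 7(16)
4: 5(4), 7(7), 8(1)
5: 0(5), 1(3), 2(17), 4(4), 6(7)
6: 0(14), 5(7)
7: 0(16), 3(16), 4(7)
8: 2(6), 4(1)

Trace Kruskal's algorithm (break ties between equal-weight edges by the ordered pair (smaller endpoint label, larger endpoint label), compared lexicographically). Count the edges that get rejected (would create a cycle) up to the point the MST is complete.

3

Kruskal: consider edges lightest-first.
4-8 (1): add — endpoints in different components.
1-5 (3): add — endpoints in different components.
4-5 (4): add — endpoints in different components.
0-5 (5): add — endpoints in different components.
2-8 (6): add — endpoints in different components.
4-7 (7): add — endpoints in different components.
5-6 (7): add — endpoints in different components.
1-2 (10): skip — 1 and 2 already connected.
0-6 (14): skip — 0 and 6 already connected.
0-1 (15): skip — 0 and 1 already connected.
2-3 (15): add — endpoints in different components.
Edges rejected before the tree was complete: 3.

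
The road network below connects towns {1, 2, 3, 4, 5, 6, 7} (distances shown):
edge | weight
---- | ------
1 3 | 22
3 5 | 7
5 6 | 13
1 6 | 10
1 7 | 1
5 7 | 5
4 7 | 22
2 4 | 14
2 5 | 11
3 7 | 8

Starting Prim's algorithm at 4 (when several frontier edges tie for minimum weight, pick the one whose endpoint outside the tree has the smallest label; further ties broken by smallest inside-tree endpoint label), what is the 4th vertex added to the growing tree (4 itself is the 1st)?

7

Prim's algorithm from 4:
Step 1: cheapest edge leaving the tree is 2 4 (14); add 2.
Step 2: cheapest edge leaving the tree is 2 5 (11); add 5.
Step 3: cheapest edge leaving the tree is 5 7 (5); add 7.
Step 4: cheapest edge leaving the tree is 1 7 (1); add 1.
Step 5: cheapest edge leaving the tree is 3 5 (7); add 3.
Step 6: cheapest edge leaving the tree is 1 6 (10); add 6.
Vertex order: 4, 2, 5, 7, 1, 3, 6. The 4th vertex is 7.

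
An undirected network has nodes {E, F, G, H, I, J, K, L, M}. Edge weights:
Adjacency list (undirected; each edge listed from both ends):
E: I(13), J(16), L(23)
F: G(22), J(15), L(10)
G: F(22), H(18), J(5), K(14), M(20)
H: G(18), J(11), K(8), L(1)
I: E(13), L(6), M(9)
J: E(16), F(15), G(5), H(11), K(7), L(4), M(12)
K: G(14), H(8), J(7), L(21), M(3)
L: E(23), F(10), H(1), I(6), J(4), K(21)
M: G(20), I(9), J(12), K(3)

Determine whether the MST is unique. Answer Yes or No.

Yes

Kruskal: consider edges lightest-first.
H L (1): add — endpoints in different components.
K M (3): add — endpoints in different components.
J L (4): add — endpoints in different components.
G J (5): add — endpoints in different components.
I L (6): add — endpoints in different components.
J K (7): add — endpoints in different components.
H K (8): skip — H and K already connected.
I M (9): skip — I and M already connected.
F L (10): add — endpoints in different components.
H J (11): skip — H and J already connected.
J M (12): skip — J and M already connected.
E I (13): add — endpoints in different components.
Every non-tree edge has weight strictly greater than the heaviest edge on the tree path between its endpoints, so the MST is unique.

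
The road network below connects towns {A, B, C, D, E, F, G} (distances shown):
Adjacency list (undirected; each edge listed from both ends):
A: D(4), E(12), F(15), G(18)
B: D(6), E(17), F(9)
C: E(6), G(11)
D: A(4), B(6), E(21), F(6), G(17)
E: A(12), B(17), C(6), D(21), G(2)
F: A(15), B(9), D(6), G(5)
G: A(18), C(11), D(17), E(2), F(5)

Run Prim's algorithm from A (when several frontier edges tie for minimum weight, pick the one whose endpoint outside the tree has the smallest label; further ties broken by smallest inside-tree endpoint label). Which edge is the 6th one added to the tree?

Prim, starting at A.
Step 1: frontier [A-D 4, A-E 12, A-F 15, A-G 18] → take A-D (4); add D.
Step 2: frontier [A-E 12, A-F 15, A-G 18, B-D 6, D-F 6, D-G 17, D-E 21] → take B-D (6); add B.
Step 3: frontier [A-E 12, A-F 15, A-G 18, B-F 9, B-E 17, D-F 6, D-G 17, D-E 21] → take D-F (6); add F.
Step 4: frontier [A-E 12, A-G 18, B-E 17, D-G 17, D-E 21, F-G 5] → take F-G (5); add G.
Step 5: frontier [A-E 12, B-E 17, D-E 21, E-G 2, C-G 11] → take E-G (2); add E.
Step 6: frontier [C-E 6, C-G 11] → take C-E (6); add C.
The 6th edge added is C-E.

C-E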